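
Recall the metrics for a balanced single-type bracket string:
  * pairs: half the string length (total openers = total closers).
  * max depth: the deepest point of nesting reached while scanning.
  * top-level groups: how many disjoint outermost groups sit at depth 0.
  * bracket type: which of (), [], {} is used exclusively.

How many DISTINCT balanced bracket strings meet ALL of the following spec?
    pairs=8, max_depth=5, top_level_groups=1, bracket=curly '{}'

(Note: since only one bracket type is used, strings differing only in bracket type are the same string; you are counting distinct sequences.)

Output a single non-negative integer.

Answer: 132

Derivation:
Spec: pairs=8 depth=5 groups=1
Count(depth <= 5) = 365
Count(depth <= 4) = 233
Count(depth == 5) = 365 - 233 = 132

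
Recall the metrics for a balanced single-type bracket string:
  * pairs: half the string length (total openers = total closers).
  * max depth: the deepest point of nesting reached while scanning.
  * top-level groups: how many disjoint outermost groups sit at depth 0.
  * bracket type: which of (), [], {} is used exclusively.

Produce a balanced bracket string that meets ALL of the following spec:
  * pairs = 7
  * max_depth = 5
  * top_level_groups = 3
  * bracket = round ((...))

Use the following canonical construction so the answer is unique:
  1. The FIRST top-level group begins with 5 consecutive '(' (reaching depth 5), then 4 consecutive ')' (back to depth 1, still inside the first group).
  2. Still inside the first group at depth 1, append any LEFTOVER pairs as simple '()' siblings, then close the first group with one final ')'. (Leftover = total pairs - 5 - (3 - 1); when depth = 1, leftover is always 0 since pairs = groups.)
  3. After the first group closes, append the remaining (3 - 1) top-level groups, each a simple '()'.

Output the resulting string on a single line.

Spec: pairs=7 depth=5 groups=3
Leftover pairs = 7 - 5 - (3-1) = 0
First group: deep chain of depth 5 + 0 sibling pairs
Remaining 2 groups: simple '()' each

Answer: ((((()))))()()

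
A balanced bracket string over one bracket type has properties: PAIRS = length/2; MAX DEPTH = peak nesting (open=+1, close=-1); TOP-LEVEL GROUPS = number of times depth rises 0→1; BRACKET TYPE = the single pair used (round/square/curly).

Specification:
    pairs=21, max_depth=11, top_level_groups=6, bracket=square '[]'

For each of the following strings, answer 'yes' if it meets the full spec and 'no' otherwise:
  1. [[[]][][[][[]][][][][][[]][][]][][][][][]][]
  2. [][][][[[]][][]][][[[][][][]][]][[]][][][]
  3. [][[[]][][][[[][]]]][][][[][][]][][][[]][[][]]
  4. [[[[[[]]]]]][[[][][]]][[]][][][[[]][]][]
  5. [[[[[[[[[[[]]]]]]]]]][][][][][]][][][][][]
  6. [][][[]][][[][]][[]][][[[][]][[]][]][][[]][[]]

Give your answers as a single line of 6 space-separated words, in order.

String 1 '[[[]][][[][[]][][][][][[]][][]][][][][][]][]': depth seq [1 2 3 2 1 2 1 2 3 2 3 4 3 2 3 2 3 2 3 2 3 2 3 4 3 2 3 2 3 2 1 2 1 2 1 2 1 2 1 2 1 0 1 0]
  -> pairs=22 depth=4 groups=2 -> no
String 2 '[][][][[[]][][]][][[[][][][]][]][[]][][][]': depth seq [1 0 1 0 1 0 1 2 3 2 1 2 1 2 1 0 1 0 1 2 3 2 3 2 3 2 3 2 1 2 1 0 1 2 1 0 1 0 1 0 1 0]
  -> pairs=21 depth=3 groups=10 -> no
String 3 '[][[[]][][][[[][]]]][][][[][][]][][][[]][[][]]': depth seq [1 0 1 2 3 2 1 2 1 2 1 2 3 4 3 4 3 2 1 0 1 0 1 0 1 2 1 2 1 2 1 0 1 0 1 0 1 2 1 0 1 2 1 2 1 0]
  -> pairs=23 depth=4 groups=9 -> no
String 4 '[[[[[[]]]]]][[[][][]]][[]][][][[[]][]][]': depth seq [1 2 3 4 5 6 5 4 3 2 1 0 1 2 3 2 3 2 3 2 1 0 1 2 1 0 1 0 1 0 1 2 3 2 1 2 1 0 1 0]
  -> pairs=20 depth=6 groups=7 -> no
String 5 '[[[[[[[[[[[]]]]]]]]]][][][][][]][][][][][]': depth seq [1 2 3 4 5 6 7 8 9 10 11 10 9 8 7 6 5 4 3 2 1 2 1 2 1 2 1 2 1 2 1 0 1 0 1 0 1 0 1 0 1 0]
  -> pairs=21 depth=11 groups=6 -> yes
String 6 '[][][[]][][[][]][[]][][[[][]][[]][]][][[]][[]]': depth seq [1 0 1 0 1 2 1 0 1 0 1 2 1 2 1 0 1 2 1 0 1 0 1 2 3 2 3 2 1 2 3 2 1 2 1 0 1 0 1 2 1 0 1 2 1 0]
  -> pairs=23 depth=3 groups=11 -> no

Answer: no no no no yes no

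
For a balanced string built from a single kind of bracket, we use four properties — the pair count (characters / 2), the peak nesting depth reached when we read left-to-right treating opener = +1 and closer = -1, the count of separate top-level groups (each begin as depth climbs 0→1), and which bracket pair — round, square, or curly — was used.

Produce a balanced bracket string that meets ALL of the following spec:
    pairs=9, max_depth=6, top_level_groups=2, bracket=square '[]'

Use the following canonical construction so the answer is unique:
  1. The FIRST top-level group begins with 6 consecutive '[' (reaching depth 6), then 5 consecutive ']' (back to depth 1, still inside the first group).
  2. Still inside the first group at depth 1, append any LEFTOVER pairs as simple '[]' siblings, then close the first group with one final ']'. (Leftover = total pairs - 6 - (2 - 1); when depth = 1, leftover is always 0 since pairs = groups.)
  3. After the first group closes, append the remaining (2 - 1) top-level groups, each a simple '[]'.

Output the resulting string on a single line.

Spec: pairs=9 depth=6 groups=2
Leftover pairs = 9 - 6 - (2-1) = 2
First group: deep chain of depth 6 + 2 sibling pairs
Remaining 1 groups: simple '[]' each

Answer: [[[[[[]]]]][][]][]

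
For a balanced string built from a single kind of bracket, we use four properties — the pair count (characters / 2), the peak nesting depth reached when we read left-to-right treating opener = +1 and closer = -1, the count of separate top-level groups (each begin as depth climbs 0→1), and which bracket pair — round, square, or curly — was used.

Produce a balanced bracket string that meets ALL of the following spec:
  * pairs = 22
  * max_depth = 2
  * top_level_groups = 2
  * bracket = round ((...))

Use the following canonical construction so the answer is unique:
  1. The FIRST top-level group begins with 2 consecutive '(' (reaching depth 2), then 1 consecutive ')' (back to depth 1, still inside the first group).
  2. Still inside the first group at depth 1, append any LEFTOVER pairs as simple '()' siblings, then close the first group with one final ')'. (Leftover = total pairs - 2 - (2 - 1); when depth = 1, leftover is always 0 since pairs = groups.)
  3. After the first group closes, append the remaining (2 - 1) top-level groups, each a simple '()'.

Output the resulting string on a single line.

Answer: (()()()()()()()()()()()()()()()()()()()())()

Derivation:
Spec: pairs=22 depth=2 groups=2
Leftover pairs = 22 - 2 - (2-1) = 19
First group: deep chain of depth 2 + 19 sibling pairs
Remaining 1 groups: simple '()' each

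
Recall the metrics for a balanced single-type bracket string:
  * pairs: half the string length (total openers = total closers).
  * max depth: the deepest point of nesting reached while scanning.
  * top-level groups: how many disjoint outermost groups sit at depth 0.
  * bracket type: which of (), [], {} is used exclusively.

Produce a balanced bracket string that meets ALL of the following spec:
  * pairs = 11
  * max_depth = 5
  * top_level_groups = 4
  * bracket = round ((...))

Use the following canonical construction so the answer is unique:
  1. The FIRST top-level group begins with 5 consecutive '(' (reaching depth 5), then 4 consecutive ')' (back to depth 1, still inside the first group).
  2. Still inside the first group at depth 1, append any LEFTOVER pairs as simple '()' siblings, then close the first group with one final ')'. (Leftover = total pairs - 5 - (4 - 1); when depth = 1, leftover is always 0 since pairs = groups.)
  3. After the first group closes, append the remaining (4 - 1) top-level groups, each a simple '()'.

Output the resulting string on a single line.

Answer: ((((())))()()())()()()

Derivation:
Spec: pairs=11 depth=5 groups=4
Leftover pairs = 11 - 5 - (4-1) = 3
First group: deep chain of depth 5 + 3 sibling pairs
Remaining 3 groups: simple '()' each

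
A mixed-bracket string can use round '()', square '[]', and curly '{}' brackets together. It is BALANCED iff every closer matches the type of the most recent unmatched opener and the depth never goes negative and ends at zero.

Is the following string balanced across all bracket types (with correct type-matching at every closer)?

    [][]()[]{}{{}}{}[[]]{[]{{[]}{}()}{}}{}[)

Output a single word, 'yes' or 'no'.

pos 0: push '['; stack = [
pos 1: ']' matches '['; pop; stack = (empty)
pos 2: push '['; stack = [
pos 3: ']' matches '['; pop; stack = (empty)
pos 4: push '('; stack = (
pos 5: ')' matches '('; pop; stack = (empty)
pos 6: push '['; stack = [
pos 7: ']' matches '['; pop; stack = (empty)
pos 8: push '{'; stack = {
pos 9: '}' matches '{'; pop; stack = (empty)
pos 10: push '{'; stack = {
pos 11: push '{'; stack = {{
pos 12: '}' matches '{'; pop; stack = {
pos 13: '}' matches '{'; pop; stack = (empty)
pos 14: push '{'; stack = {
pos 15: '}' matches '{'; pop; stack = (empty)
pos 16: push '['; stack = [
pos 17: push '['; stack = [[
pos 18: ']' matches '['; pop; stack = [
pos 19: ']' matches '['; pop; stack = (empty)
pos 20: push '{'; stack = {
pos 21: push '['; stack = {[
pos 22: ']' matches '['; pop; stack = {
pos 23: push '{'; stack = {{
pos 24: push '{'; stack = {{{
pos 25: push '['; stack = {{{[
pos 26: ']' matches '['; pop; stack = {{{
pos 27: '}' matches '{'; pop; stack = {{
pos 28: push '{'; stack = {{{
pos 29: '}' matches '{'; pop; stack = {{
pos 30: push '('; stack = {{(
pos 31: ')' matches '('; pop; stack = {{
pos 32: '}' matches '{'; pop; stack = {
pos 33: push '{'; stack = {{
pos 34: '}' matches '{'; pop; stack = {
pos 35: '}' matches '{'; pop; stack = (empty)
pos 36: push '{'; stack = {
pos 37: '}' matches '{'; pop; stack = (empty)
pos 38: push '['; stack = [
pos 39: saw closer ')' but top of stack is '[' (expected ']') → INVALID
Verdict: type mismatch at position 39: ')' closes '[' → no

Answer: no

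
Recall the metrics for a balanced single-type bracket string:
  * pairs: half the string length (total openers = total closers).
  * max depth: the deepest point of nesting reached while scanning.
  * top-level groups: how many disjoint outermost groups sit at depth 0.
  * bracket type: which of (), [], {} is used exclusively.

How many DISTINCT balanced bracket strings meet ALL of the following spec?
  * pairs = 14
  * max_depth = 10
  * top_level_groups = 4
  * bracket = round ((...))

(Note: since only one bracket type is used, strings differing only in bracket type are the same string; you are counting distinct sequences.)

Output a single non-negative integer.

Answer: 80

Derivation:
Spec: pairs=14 depth=10 groups=4
Count(depth <= 10) = 326872
Count(depth <= 9) = 326792
Count(depth == 10) = 326872 - 326792 = 80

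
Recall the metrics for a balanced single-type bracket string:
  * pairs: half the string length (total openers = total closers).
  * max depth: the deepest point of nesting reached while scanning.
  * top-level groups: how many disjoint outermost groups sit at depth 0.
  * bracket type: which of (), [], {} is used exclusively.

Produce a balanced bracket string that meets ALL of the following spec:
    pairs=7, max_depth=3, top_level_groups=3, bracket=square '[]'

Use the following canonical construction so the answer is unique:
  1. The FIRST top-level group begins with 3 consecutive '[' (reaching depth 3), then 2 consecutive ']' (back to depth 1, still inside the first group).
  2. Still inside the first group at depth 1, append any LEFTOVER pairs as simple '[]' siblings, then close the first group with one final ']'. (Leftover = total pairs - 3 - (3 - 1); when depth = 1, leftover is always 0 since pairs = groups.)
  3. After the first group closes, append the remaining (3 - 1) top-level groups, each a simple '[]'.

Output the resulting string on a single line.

Spec: pairs=7 depth=3 groups=3
Leftover pairs = 7 - 3 - (3-1) = 2
First group: deep chain of depth 3 + 2 sibling pairs
Remaining 2 groups: simple '[]' each

Answer: [[[]][][]][][]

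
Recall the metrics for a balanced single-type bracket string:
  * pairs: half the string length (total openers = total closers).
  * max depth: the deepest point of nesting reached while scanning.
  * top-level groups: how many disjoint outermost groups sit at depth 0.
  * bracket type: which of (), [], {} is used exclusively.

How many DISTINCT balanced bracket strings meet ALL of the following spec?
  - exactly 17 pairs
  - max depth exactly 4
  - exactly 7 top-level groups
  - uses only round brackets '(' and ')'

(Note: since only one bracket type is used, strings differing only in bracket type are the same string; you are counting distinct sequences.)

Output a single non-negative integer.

Spec: pairs=17 depth=4 groups=7
Count(depth <= 4) = 1396927
Count(depth <= 3) = 500864
Count(depth == 4) = 1396927 - 500864 = 896063

Answer: 896063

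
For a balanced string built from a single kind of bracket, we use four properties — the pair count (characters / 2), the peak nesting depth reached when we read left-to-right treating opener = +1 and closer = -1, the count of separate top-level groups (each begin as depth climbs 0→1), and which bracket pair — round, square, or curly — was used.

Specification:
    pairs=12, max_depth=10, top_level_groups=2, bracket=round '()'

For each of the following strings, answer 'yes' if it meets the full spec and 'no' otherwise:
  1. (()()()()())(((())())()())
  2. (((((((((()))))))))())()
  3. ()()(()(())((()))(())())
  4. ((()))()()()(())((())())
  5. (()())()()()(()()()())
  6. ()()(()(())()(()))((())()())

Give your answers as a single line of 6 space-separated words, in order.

Answer: no yes no no no no

Derivation:
String 1 '(()()()()())(((())())()())': depth seq [1 2 1 2 1 2 1 2 1 2 1 0 1 2 3 4 3 2 3 2 1 2 1 2 1 0]
  -> pairs=13 depth=4 groups=2 -> no
String 2 '(((((((((()))))))))())()': depth seq [1 2 3 4 5 6 7 8 9 10 9 8 7 6 5 4 3 2 1 2 1 0 1 0]
  -> pairs=12 depth=10 groups=2 -> yes
String 3 '()()(()(())((()))(())())': depth seq [1 0 1 0 1 2 1 2 3 2 1 2 3 4 3 2 1 2 3 2 1 2 1 0]
  -> pairs=12 depth=4 groups=3 -> no
String 4 '((()))()()()(())((())())': depth seq [1 2 3 2 1 0 1 0 1 0 1 0 1 2 1 0 1 2 3 2 1 2 1 0]
  -> pairs=12 depth=3 groups=6 -> no
String 5 '(()())()()()(()()()())': depth seq [1 2 1 2 1 0 1 0 1 0 1 0 1 2 1 2 1 2 1 2 1 0]
  -> pairs=11 depth=2 groups=5 -> no
String 6 '()()(()(())()(()))((())()())': depth seq [1 0 1 0 1 2 1 2 3 2 1 2 1 2 3 2 1 0 1 2 3 2 1 2 1 2 1 0]
  -> pairs=14 depth=3 groups=4 -> no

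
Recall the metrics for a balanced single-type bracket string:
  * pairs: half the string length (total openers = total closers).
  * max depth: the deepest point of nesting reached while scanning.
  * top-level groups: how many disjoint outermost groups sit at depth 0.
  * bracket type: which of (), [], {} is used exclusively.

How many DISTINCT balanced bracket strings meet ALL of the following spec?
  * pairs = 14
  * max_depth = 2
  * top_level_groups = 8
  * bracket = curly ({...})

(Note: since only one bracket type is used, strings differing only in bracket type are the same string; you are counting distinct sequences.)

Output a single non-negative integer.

Spec: pairs=14 depth=2 groups=8
Count(depth <= 2) = 1716
Count(depth <= 1) = 0
Count(depth == 2) = 1716 - 0 = 1716

Answer: 1716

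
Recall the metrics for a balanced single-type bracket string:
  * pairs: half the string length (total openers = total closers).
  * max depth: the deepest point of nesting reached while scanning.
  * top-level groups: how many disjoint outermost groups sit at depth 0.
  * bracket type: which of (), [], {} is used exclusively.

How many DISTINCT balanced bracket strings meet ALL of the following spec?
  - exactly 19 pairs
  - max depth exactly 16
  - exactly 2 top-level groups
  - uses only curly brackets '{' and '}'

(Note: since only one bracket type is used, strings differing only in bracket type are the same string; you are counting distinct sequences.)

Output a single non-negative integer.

Answer: 986

Derivation:
Spec: pairs=19 depth=16 groups=2
Count(depth <= 16) = 477638634
Count(depth <= 15) = 477637648
Count(depth == 16) = 477638634 - 477637648 = 986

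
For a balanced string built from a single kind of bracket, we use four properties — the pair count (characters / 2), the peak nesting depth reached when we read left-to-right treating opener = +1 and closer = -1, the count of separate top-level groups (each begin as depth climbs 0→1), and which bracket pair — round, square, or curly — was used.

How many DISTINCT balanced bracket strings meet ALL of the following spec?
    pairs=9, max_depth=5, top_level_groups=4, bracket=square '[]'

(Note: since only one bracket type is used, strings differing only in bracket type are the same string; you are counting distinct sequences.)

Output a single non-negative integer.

Spec: pairs=9 depth=5 groups=4
Count(depth <= 5) = 568
Count(depth <= 4) = 528
Count(depth == 5) = 568 - 528 = 40

Answer: 40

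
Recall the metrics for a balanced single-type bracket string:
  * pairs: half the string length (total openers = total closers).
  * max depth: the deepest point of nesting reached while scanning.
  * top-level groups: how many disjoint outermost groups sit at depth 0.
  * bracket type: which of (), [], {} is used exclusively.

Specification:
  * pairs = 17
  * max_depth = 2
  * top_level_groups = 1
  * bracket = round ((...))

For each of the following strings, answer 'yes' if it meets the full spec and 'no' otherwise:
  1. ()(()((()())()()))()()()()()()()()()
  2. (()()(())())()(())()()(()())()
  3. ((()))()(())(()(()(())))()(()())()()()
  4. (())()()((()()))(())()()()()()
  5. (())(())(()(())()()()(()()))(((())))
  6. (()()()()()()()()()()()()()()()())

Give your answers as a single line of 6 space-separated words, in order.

String 1 '()(()((()())()()))()()()()()()()()()': depth seq [1 0 1 2 1 2 3 4 3 4 3 2 3 2 3 2 1 0 1 0 1 0 1 0 1 0 1 0 1 0 1 0 1 0 1 0]
  -> pairs=18 depth=4 groups=11 -> no
String 2 '(()()(())())()(())()()(()())()': depth seq [1 2 1 2 1 2 3 2 1 2 1 0 1 0 1 2 1 0 1 0 1 0 1 2 1 2 1 0 1 0]
  -> pairs=15 depth=3 groups=7 -> no
String 3 '((()))()(())(()(()(())))()(()())()()()': depth seq [1 2 3 2 1 0 1 0 1 2 1 0 1 2 1 2 3 2 3 4 3 2 1 0 1 0 1 2 1 2 1 0 1 0 1 0 1 0]
  -> pairs=19 depth=4 groups=9 -> no
String 4 '(())()()((()()))(())()()()()()': depth seq [1 2 1 0 1 0 1 0 1 2 3 2 3 2 1 0 1 2 1 0 1 0 1 0 1 0 1 0 1 0]
  -> pairs=15 depth=3 groups=10 -> no
String 5 '(())(())(()(())()()()(()()))(((())))': depth seq [1 2 1 0 1 2 1 0 1 2 1 2 3 2 1 2 1 2 1 2 1 2 3 2 3 2 1 0 1 2 3 4 3 2 1 0]
  -> pairs=18 depth=4 groups=4 -> no
String 6 '(()()()()()()()()()()()()()()()())': depth seq [1 2 1 2 1 2 1 2 1 2 1 2 1 2 1 2 1 2 1 2 1 2 1 2 1 2 1 2 1 2 1 2 1 0]
  -> pairs=17 depth=2 groups=1 -> yes

Answer: no no no no no yes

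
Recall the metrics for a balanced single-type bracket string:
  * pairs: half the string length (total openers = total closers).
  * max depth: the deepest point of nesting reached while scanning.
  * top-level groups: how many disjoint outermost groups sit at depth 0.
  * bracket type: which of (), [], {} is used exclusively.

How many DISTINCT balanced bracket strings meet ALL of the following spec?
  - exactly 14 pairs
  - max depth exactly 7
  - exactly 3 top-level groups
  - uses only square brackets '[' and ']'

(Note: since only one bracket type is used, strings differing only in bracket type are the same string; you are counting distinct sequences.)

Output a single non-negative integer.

Spec: pairs=14 depth=7 groups=3
Count(depth <= 7) = 514326
Count(depth <= 6) = 465060
Count(depth == 7) = 514326 - 465060 = 49266

Answer: 49266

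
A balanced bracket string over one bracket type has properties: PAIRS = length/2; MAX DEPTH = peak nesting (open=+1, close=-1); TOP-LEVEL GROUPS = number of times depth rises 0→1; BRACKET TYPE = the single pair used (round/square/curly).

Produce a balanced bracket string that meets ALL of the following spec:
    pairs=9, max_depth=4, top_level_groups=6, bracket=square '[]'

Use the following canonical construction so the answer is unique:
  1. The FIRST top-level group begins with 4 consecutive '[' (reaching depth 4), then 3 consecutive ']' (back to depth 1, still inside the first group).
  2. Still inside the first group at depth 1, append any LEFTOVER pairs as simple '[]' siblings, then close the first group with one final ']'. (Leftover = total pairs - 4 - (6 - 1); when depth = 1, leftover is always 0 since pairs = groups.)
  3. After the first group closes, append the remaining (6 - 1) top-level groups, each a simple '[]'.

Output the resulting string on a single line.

Spec: pairs=9 depth=4 groups=6
Leftover pairs = 9 - 4 - (6-1) = 0
First group: deep chain of depth 4 + 0 sibling pairs
Remaining 5 groups: simple '[]' each

Answer: [[[[]]]][][][][][]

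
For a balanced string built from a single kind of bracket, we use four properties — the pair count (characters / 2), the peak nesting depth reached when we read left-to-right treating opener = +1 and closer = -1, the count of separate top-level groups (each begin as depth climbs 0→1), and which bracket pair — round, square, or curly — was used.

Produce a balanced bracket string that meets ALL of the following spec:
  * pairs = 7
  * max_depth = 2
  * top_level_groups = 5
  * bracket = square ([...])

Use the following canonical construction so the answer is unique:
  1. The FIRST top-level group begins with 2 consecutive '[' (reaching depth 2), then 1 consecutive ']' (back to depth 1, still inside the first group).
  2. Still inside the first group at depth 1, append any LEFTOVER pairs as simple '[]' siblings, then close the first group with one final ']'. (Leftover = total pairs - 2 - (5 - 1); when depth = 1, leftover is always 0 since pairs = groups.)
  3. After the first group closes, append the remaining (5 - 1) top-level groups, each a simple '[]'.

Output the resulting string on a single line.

Answer: [[][]][][][][]

Derivation:
Spec: pairs=7 depth=2 groups=5
Leftover pairs = 7 - 2 - (5-1) = 1
First group: deep chain of depth 2 + 1 sibling pairs
Remaining 4 groups: simple '[]' each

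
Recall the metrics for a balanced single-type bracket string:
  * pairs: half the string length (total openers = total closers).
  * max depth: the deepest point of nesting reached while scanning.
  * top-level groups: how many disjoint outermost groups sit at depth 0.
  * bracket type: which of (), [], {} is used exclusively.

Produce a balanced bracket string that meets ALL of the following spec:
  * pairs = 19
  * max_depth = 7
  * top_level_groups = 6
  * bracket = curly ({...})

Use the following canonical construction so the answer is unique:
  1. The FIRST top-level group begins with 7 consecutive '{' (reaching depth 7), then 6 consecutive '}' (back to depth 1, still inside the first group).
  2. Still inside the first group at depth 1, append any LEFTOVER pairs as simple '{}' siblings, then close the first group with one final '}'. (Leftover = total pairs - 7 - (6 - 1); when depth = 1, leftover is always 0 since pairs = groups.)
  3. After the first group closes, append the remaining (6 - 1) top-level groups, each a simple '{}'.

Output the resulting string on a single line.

Spec: pairs=19 depth=7 groups=6
Leftover pairs = 19 - 7 - (6-1) = 7
First group: deep chain of depth 7 + 7 sibling pairs
Remaining 5 groups: simple '{}' each

Answer: {{{{{{{}}}}}}{}{}{}{}{}{}{}}{}{}{}{}{}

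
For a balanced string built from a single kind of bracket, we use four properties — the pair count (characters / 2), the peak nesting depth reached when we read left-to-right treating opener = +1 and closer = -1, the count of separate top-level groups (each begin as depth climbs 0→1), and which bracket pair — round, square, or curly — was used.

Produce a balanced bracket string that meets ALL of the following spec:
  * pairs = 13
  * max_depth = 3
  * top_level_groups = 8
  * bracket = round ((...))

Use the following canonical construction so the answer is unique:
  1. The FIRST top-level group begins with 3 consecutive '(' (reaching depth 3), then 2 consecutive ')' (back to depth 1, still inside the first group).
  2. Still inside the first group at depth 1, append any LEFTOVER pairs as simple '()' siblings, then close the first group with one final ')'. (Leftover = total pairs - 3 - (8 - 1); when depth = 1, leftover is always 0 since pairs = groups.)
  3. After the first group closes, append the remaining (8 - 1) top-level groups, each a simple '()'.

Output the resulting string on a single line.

Spec: pairs=13 depth=3 groups=8
Leftover pairs = 13 - 3 - (8-1) = 3
First group: deep chain of depth 3 + 3 sibling pairs
Remaining 7 groups: simple '()' each

Answer: ((())()()())()()()()()()()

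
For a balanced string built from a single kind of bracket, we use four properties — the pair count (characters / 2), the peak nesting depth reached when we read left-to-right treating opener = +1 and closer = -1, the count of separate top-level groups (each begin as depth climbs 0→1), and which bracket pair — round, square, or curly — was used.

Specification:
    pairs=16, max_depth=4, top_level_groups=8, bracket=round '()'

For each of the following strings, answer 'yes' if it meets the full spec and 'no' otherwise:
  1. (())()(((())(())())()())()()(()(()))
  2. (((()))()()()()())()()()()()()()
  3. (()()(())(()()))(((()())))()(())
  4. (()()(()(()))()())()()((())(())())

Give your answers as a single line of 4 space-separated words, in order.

String 1 '(())()(((())(())())()())()()(()(()))': depth seq [1 2 1 0 1 0 1 2 3 4 3 2 3 4 3 2 3 2 1 2 1 2 1 0 1 0 1 0 1 2 1 2 3 2 1 0]
  -> pairs=18 depth=4 groups=6 -> no
String 2 '(((()))()()()()())()()()()()()()': depth seq [1 2 3 4 3 2 1 2 1 2 1 2 1 2 1 2 1 0 1 0 1 0 1 0 1 0 1 0 1 0 1 0]
  -> pairs=16 depth=4 groups=8 -> yes
String 3 '(()()(())(()()))(((()())))()(())': depth seq [1 2 1 2 1 2 3 2 1 2 3 2 3 2 1 0 1 2 3 4 3 4 3 2 1 0 1 0 1 2 1 0]
  -> pairs=16 depth=4 groups=4 -> no
String 4 '(()()(()(()))()())()()((())(())())': depth seq [1 2 1 2 1 2 3 2 3 4 3 2 1 2 1 2 1 0 1 0 1 0 1 2 3 2 1 2 3 2 1 2 1 0]
  -> pairs=17 depth=4 groups=4 -> no

Answer: no yes no no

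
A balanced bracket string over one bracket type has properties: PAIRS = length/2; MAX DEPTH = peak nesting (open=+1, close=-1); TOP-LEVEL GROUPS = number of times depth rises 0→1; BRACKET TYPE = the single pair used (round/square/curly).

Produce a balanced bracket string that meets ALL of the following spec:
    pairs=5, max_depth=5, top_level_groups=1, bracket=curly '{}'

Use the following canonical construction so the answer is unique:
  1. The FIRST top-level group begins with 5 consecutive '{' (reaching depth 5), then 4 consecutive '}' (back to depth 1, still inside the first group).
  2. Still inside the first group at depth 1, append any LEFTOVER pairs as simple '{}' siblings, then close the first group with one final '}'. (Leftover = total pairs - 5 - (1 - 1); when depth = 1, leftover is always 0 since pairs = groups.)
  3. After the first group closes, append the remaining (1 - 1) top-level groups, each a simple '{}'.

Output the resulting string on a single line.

Spec: pairs=5 depth=5 groups=1
Leftover pairs = 5 - 5 - (1-1) = 0
First group: deep chain of depth 5 + 0 sibling pairs
Remaining 0 groups: simple '{}' each

Answer: {{{{{}}}}}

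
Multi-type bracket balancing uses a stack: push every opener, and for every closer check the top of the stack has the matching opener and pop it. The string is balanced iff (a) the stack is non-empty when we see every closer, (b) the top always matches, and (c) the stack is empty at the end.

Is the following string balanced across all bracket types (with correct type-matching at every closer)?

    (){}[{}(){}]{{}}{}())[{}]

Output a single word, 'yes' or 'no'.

Answer: no

Derivation:
pos 0: push '('; stack = (
pos 1: ')' matches '('; pop; stack = (empty)
pos 2: push '{'; stack = {
pos 3: '}' matches '{'; pop; stack = (empty)
pos 4: push '['; stack = [
pos 5: push '{'; stack = [{
pos 6: '}' matches '{'; pop; stack = [
pos 7: push '('; stack = [(
pos 8: ')' matches '('; pop; stack = [
pos 9: push '{'; stack = [{
pos 10: '}' matches '{'; pop; stack = [
pos 11: ']' matches '['; pop; stack = (empty)
pos 12: push '{'; stack = {
pos 13: push '{'; stack = {{
pos 14: '}' matches '{'; pop; stack = {
pos 15: '}' matches '{'; pop; stack = (empty)
pos 16: push '{'; stack = {
pos 17: '}' matches '{'; pop; stack = (empty)
pos 18: push '('; stack = (
pos 19: ')' matches '('; pop; stack = (empty)
pos 20: saw closer ')' but stack is empty → INVALID
Verdict: unmatched closer ')' at position 20 → no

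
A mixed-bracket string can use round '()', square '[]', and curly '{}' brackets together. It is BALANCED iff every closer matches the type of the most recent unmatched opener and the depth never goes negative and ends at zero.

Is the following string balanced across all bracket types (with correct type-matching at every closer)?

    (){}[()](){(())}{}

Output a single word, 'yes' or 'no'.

pos 0: push '('; stack = (
pos 1: ')' matches '('; pop; stack = (empty)
pos 2: push '{'; stack = {
pos 3: '}' matches '{'; pop; stack = (empty)
pos 4: push '['; stack = [
pos 5: push '('; stack = [(
pos 6: ')' matches '('; pop; stack = [
pos 7: ']' matches '['; pop; stack = (empty)
pos 8: push '('; stack = (
pos 9: ')' matches '('; pop; stack = (empty)
pos 10: push '{'; stack = {
pos 11: push '('; stack = {(
pos 12: push '('; stack = {((
pos 13: ')' matches '('; pop; stack = {(
pos 14: ')' matches '('; pop; stack = {
pos 15: '}' matches '{'; pop; stack = (empty)
pos 16: push '{'; stack = {
pos 17: '}' matches '{'; pop; stack = (empty)
end: stack empty → VALID
Verdict: properly nested → yes

Answer: yes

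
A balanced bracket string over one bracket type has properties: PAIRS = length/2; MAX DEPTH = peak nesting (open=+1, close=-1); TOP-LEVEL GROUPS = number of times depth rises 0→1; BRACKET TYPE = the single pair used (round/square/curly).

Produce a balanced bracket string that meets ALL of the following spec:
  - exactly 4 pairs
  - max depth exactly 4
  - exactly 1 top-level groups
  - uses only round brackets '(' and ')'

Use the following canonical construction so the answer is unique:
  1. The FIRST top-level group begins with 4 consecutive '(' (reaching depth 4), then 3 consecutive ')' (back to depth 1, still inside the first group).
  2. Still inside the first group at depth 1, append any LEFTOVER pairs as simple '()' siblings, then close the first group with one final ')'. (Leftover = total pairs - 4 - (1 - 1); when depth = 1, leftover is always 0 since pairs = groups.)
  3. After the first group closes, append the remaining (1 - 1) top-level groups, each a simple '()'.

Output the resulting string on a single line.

Answer: (((())))

Derivation:
Spec: pairs=4 depth=4 groups=1
Leftover pairs = 4 - 4 - (1-1) = 0
First group: deep chain of depth 4 + 0 sibling pairs
Remaining 0 groups: simple '()' each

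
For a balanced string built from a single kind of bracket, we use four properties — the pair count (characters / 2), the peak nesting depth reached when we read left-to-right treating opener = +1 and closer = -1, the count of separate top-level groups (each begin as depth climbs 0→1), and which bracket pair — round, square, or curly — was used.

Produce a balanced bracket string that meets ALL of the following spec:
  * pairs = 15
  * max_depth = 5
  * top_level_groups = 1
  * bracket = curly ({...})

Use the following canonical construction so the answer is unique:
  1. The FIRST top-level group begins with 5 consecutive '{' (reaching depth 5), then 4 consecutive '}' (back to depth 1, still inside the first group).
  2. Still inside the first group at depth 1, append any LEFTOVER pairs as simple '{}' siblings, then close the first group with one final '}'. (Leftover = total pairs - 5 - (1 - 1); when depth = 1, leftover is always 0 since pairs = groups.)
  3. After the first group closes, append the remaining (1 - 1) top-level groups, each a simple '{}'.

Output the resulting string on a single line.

Spec: pairs=15 depth=5 groups=1
Leftover pairs = 15 - 5 - (1-1) = 10
First group: deep chain of depth 5 + 10 sibling pairs
Remaining 0 groups: simple '{}' each

Answer: {{{{{}}}}{}{}{}{}{}{}{}{}{}{}}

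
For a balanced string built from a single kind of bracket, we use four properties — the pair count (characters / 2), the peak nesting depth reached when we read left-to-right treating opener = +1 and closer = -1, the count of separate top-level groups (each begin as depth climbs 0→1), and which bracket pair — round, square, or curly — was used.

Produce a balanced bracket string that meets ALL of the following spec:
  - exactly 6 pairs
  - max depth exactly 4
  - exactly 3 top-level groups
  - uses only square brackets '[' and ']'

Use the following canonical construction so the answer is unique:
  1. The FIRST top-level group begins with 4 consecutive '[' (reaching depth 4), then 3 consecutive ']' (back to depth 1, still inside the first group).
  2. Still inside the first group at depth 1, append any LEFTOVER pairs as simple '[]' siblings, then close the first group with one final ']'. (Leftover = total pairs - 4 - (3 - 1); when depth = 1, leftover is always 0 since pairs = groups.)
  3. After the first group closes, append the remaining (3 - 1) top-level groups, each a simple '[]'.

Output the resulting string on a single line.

Answer: [[[[]]]][][]

Derivation:
Spec: pairs=6 depth=4 groups=3
Leftover pairs = 6 - 4 - (3-1) = 0
First group: deep chain of depth 4 + 0 sibling pairs
Remaining 2 groups: simple '[]' each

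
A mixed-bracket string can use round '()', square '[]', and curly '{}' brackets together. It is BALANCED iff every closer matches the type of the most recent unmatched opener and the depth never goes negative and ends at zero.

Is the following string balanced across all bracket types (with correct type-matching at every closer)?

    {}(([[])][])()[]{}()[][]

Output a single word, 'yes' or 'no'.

Answer: no

Derivation:
pos 0: push '{'; stack = {
pos 1: '}' matches '{'; pop; stack = (empty)
pos 2: push '('; stack = (
pos 3: push '('; stack = ((
pos 4: push '['; stack = (([
pos 5: push '['; stack = (([[
pos 6: ']' matches '['; pop; stack = (([
pos 7: saw closer ')' but top of stack is '[' (expected ']') → INVALID
Verdict: type mismatch at position 7: ')' closes '[' → no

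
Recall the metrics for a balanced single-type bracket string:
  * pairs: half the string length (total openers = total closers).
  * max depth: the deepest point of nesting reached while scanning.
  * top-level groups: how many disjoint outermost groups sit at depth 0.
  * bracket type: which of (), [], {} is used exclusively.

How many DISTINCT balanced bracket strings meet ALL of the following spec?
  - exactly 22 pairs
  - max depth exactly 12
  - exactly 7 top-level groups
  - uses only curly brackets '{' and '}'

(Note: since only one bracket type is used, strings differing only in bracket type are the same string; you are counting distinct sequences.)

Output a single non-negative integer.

Spec: pairs=22 depth=12 groups=7
Count(depth <= 12) = 1771563948
Count(depth <= 11) = 1771288575
Count(depth == 12) = 1771563948 - 1771288575 = 275373

Answer: 275373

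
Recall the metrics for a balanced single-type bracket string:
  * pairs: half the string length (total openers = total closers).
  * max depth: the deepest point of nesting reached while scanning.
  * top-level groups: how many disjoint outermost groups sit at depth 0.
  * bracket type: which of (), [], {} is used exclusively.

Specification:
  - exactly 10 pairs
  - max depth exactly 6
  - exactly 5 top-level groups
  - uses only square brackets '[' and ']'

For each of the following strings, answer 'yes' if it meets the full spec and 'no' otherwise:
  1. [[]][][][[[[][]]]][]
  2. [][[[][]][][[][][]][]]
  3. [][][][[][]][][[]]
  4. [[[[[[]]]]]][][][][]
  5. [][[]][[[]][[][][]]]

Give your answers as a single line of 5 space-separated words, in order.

String 1 '[[]][][][[[[][]]]][]': depth seq [1 2 1 0 1 0 1 0 1 2 3 4 3 4 3 2 1 0 1 0]
  -> pairs=10 depth=4 groups=5 -> no
String 2 '[][[[][]][][[][][]][]]': depth seq [1 0 1 2 3 2 3 2 1 2 1 2 3 2 3 2 3 2 1 2 1 0]
  -> pairs=11 depth=3 groups=2 -> no
String 3 '[][][][[][]][][[]]': depth seq [1 0 1 0 1 0 1 2 1 2 1 0 1 0 1 2 1 0]
  -> pairs=9 depth=2 groups=6 -> no
String 4 '[[[[[[]]]]]][][][][]': depth seq [1 2 3 4 5 6 5 4 3 2 1 0 1 0 1 0 1 0 1 0]
  -> pairs=10 depth=6 groups=5 -> yes
String 5 '[][[]][[[]][[][][]]]': depth seq [1 0 1 2 1 0 1 2 3 2 1 2 3 2 3 2 3 2 1 0]
  -> pairs=10 depth=3 groups=3 -> no

Answer: no no no yes no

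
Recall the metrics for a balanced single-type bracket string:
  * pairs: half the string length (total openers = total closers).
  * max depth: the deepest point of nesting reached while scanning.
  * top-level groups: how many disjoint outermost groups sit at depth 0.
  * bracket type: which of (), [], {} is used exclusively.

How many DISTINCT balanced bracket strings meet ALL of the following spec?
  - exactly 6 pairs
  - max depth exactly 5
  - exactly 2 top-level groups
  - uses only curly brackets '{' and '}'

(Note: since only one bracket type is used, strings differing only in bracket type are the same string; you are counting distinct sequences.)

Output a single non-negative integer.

Spec: pairs=6 depth=5 groups=2
Count(depth <= 5) = 42
Count(depth <= 4) = 40
Count(depth == 5) = 42 - 40 = 2

Answer: 2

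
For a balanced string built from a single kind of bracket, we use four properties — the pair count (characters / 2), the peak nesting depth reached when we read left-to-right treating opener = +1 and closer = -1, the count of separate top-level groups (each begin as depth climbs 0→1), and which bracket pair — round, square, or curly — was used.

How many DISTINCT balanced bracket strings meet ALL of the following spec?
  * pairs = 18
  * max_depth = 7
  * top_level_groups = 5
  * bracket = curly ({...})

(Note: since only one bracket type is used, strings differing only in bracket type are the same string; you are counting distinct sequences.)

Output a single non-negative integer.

Answer: 3272675

Derivation:
Spec: pairs=18 depth=7 groups=5
Count(depth <= 7) = 31585785
Count(depth <= 6) = 28313110
Count(depth == 7) = 31585785 - 28313110 = 3272675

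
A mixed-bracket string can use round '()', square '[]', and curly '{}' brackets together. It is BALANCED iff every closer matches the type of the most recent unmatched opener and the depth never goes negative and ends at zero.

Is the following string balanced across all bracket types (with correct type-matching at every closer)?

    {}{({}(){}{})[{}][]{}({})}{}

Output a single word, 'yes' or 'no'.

Answer: yes

Derivation:
pos 0: push '{'; stack = {
pos 1: '}' matches '{'; pop; stack = (empty)
pos 2: push '{'; stack = {
pos 3: push '('; stack = {(
pos 4: push '{'; stack = {({
pos 5: '}' matches '{'; pop; stack = {(
pos 6: push '('; stack = {((
pos 7: ')' matches '('; pop; stack = {(
pos 8: push '{'; stack = {({
pos 9: '}' matches '{'; pop; stack = {(
pos 10: push '{'; stack = {({
pos 11: '}' matches '{'; pop; stack = {(
pos 12: ')' matches '('; pop; stack = {
pos 13: push '['; stack = {[
pos 14: push '{'; stack = {[{
pos 15: '}' matches '{'; pop; stack = {[
pos 16: ']' matches '['; pop; stack = {
pos 17: push '['; stack = {[
pos 18: ']' matches '['; pop; stack = {
pos 19: push '{'; stack = {{
pos 20: '}' matches '{'; pop; stack = {
pos 21: push '('; stack = {(
pos 22: push '{'; stack = {({
pos 23: '}' matches '{'; pop; stack = {(
pos 24: ')' matches '('; pop; stack = {
pos 25: '}' matches '{'; pop; stack = (empty)
pos 26: push '{'; stack = {
pos 27: '}' matches '{'; pop; stack = (empty)
end: stack empty → VALID
Verdict: properly nested → yes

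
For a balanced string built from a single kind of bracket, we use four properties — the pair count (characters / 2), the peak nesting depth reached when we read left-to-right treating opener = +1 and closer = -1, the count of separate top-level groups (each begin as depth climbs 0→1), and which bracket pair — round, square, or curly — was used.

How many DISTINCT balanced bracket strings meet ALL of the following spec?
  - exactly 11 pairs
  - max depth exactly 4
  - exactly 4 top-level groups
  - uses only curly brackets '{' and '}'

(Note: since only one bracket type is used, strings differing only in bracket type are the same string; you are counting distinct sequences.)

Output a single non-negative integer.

Answer: 2844

Derivation:
Spec: pairs=11 depth=4 groups=4
Count(depth <= 4) = 5372
Count(depth <= 3) = 2528
Count(depth == 4) = 5372 - 2528 = 2844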